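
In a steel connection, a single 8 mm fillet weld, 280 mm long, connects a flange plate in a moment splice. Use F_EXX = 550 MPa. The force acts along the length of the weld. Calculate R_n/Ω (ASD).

R_n/Ω ≈ 261 kN

Effective throat t_e = 0.707 × 8 = 5.656 mm.
Total length L = 280 mm; A_we = 5.656 × 280 = 1584 mm².
F_nw = 0.6 F_EXX = 0.6 × 550 = 330 MPa.
R_n = 330 × 1584 × 10⁻³ = 522.6 kN; R_n/Ω = 522.6/2.0 = 261.3 kN.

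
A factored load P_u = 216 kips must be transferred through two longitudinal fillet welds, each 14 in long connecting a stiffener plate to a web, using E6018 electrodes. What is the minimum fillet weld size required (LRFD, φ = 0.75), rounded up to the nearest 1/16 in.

E60XX → F_EXX = 60 ksi.
Total weld length L = 28 in.
Required throat t_e = P_u / (φ × 0.6 F_EXX × L) = 216 / (0.75 × 0.6 × 60 × 28) = 0.2857 in.
Required leg w = t_e / 0.707 = 0.4041 in → use 7/16 in.

w = 7/16 in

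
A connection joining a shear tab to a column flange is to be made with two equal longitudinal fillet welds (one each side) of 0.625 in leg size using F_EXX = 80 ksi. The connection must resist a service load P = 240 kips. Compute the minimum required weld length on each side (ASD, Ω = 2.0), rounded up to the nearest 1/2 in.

L = 11.5 in on each side

Throat t_e = 0.707 × 0.625 = 0.4419 in.
r_n/Ω = (0.6 × 80 × 0.4419) / 2.0 = 10.6 kip/in.
L_req = P / (r_n/Ω) = 240 / 10.6 = 22.63 in total.
Per side: 22.63 / 2 = 11.32 in.
Round up → use L = 11.5 in on each side.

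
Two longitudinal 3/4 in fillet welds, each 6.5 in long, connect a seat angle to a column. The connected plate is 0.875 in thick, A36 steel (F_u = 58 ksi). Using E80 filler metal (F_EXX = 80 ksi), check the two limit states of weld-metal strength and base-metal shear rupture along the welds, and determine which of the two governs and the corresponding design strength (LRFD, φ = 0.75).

φR_n ≈ 248 kip (weld metal governs)

t_e = 0.707 × 0.75 = 0.5302 in; L = 13 in.
Weld metal: φR_n = 0.75 × 0.6 × 80 × 0.5302 × 13 = 248.2 kip.
Base metal (shear rupture): φR_n = 0.75 × 0.6 × 58 × 0.875 × 13 = 296.9 kip.
Governing: weld metal.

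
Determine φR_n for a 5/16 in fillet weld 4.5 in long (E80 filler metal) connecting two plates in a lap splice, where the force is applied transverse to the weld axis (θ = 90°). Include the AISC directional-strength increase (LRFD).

φR_n ≈ 53.7 kip

E80XX → F_EXX = 80 ksi.
t_e = 0.707 × 0.3125 = 0.2209 in; A_we = 0.2209 × 4.5 = 0.9942 in².
Directional factor: 1.0 + 0.5 sin^1.5(90°) = 1.5.
F_nw = 0.6 × 80 × 1.5 = 72 ksi.
φR_n = 0.75 × 72 × 0.9942 = 53.69 kip.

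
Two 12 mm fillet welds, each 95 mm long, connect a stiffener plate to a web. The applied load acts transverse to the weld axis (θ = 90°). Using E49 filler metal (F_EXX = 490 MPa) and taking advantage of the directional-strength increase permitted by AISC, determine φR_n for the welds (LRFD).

φR_n ≈ 533 kN

t_e = 0.707 × 12 = 8.484 mm; A_we = 8.484 × 190 = 1612 mm².
Directional factor: 1.0 + 0.5 sin^1.5(90°) = 1.5.
F_nw = 0.6 × 490 × 1.5 = 441 MPa.
φR_n = 0.75 × 441 × 1612 × 10⁻³ = 533.2 kN.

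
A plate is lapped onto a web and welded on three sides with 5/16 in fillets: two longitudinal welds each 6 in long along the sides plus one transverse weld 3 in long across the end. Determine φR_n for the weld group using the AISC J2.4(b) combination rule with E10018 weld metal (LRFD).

φR_n ≈ 149 kip

E100XX → F_EXX = 100 ksi.
t_e = 0.707 × 0.3125 = 0.2209 in.
R_nwl = 0.6 × 100 × 0.2209 × 12 = 159.1 kip (longitudinal, 2 welds).
R_nwt = 0.6 × 100 × 0.2209 × 3 = 39.77 kip (transverse, base value).
(i) R_nwl + R_nwt = 198.8 kip; (ii) 0.85 R_nwl + 1.5 R_nwt = 194.9 kip.
R_n = max = 198.8 kip [governs: (i)]; φR_n = 149.1 kip.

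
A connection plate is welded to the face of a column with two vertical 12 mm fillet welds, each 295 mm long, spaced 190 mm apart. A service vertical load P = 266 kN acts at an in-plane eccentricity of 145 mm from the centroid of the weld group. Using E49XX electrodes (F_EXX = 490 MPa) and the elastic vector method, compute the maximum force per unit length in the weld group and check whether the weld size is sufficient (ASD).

Total weld length L_w = 590 mm. Treat welds as unit-width lines.
Polar moment about centroid: J = 2[d³/12 + d(b/2)²] = 2[295³/12 + 295×95²] = 9603000 mm³.
Direct shear f_v = P/L_w = 266×10³ / 590 = 450.8 N/mm (vertical).
Torsion M = P·e = 266×10³ × 145 = 38570000 N·mm.
Critical point at (x, y) = (95, 147.5) from centroid. f_tx = M·y/J = 592.4 N/mm; f_ty = M·x/J = 381.5 N/mm.
Resultant f_max = √[f_tx² + (f_v + f_ty)²] = √[592.4² + (450.8 + 381.5)²] = 1022 N/mm.
Capacity per unit length: r_n/Ω = (1/2.0) × 0.6 × 490 × (0.707 × 12) = 1247 N/mm.
1022 ≤ 1247 → adequate.

f_max ≈ 1020 N/mm; adequate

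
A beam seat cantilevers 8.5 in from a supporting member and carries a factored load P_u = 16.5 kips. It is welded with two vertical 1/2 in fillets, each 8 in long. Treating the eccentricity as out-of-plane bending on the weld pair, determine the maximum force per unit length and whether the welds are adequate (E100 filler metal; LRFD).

f_max ≈ 6.65 kip/in; adequate

E100XX → F_EXX = 100 ksi.
L_w = 2 × 8 = 16 in; section modulus (unit throat) S = 2 × L²/6 = 21.33 in².
Direct shear f_v = P/L_w = 16.5/16 = 1.031 kip/in.
Moment M = P × e = 16.5 × 8.5 = 140.25 kip·in; bending f_b = M/S = 6.574 kip/in.
f_max = √(f_v² + f_b²) = √(1.031² + 6.574²) = 6.655 kip/in.
φr_n = 0.75 × 0.6 × 100 × (0.707 × 0.5) = 15.91 kip/in → adequate.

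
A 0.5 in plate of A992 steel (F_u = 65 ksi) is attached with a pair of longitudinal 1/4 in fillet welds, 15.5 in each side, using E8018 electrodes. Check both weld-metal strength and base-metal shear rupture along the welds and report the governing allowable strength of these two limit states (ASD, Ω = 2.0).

R_n/Ω ≈ 132 kips (weld metal governs)

E80XX → F_EXX = 80 ksi.
t_e = 0.707 × 0.25 = 0.1767 in; L = 31 in.
Weld metal: R_n/Ω = (1/2.0) × 0.6 × 80 × 0.1767 × 31 = 131.5 kips.
Base metal (shear rupture): R_n/Ω = (1/2.0) × 0.6 × 65 × 0.5 × 31 = 302.2 kips.
Governing: weld metal.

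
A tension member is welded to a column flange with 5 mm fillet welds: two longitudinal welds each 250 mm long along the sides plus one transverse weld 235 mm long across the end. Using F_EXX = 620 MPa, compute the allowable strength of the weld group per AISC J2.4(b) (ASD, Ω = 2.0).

t_e = 0.707 × 5 = 3.535 mm.
R_nwl = 0.6 × 620 × 3.535 × 500 × 10⁻³ = 657.5 kN (longitudinal, 2 welds).
R_nwt = 0.6 × 620 × 3.535 × 235 × 10⁻³ = 309 kN (transverse, base value).
(i) R_nwl + R_nwt = 966.5 kN; (ii) 0.85 R_nwl + 1.5 R_nwt = 1022 kN.
R_n = max = 1022 kN [governs: (ii)]; R_n/Ω = 511.2 kN.

R_n/Ω ≈ 511 kN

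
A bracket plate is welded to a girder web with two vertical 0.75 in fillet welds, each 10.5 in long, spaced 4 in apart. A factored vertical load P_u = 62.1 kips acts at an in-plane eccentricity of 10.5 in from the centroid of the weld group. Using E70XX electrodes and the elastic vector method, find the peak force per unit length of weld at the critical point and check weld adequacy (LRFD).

E70XX → F_EXX = 70 ksi.
Total weld length L_w = 21 in. Treat welds as unit-width lines.
Polar moment about centroid: J = 2[d³/12 + d(b/2)²] = 2[10.5³/12 + 10.5×2²] = 276.9 in³.
Direct shear f_v = P/L_w = 62.1 / 21 = 2.957 kip/in (vertical).
Torsion M = P·e = 62.1 × 10.5 = 652.05 kip·in.
Critical point at (x, y) = (2, 5.25) from centroid. f_tx = M·y/J = 12.36 kip/in; f_ty = M·x/J = 4.709 kip/in.
Resultant f_max = √[f_tx² + (f_v + f_ty)²] = √[12.36² + (2.957 + 4.709)²] = 14.55 kip/in.
Capacity per unit length: φr_n = 0.75 × 0.6 × 70 × (0.707 × 0.75) = 16.7 kip/in.
14.55 ≤ 16.7 → adequate.

f_max ≈ 14.5 kip/in; adequate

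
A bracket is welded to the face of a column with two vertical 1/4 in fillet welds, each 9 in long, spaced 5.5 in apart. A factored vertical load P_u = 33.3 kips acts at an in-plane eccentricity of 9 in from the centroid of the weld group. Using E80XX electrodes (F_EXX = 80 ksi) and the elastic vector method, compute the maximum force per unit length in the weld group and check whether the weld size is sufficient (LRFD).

f_max ≈ 7.27 kip/in; NOT adequate

Total weld length L_w = 18 in. Treat welds as unit-width lines.
Polar moment about centroid: J = 2[d³/12 + d(b/2)²] = 2[9³/12 + 9×2.75²] = 257.6 in³.
Direct shear f_v = P/L_w = 33.3 / 18 = 1.85 kip/in (vertical).
Torsion M = P·e = 33.3 × 9 = 299.7 kip·in.
Critical point at (x, y) = (2.75, 4.5) from centroid. f_tx = M·y/J = 5.235 kip/in; f_ty = M·x/J = 3.199 kip/in.
Resultant f_max = √[f_tx² + (f_v + f_ty)²] = √[5.235² + (1.85 + 3.199)²] = 7.273 kip/in.
Capacity per unit length: φr_n = 0.75 × 0.6 × 80 × (0.707 × 0.25) = 6.363 kip/in.
7.273 > 6.363 → NOT adequate.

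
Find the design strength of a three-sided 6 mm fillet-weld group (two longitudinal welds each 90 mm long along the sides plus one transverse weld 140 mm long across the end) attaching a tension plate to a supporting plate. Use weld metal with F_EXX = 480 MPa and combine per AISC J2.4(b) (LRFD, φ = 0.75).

t_e = 0.707 × 6 = 4.242 mm.
R_nwl = 0.6 × 480 × 4.242 × 180 × 10⁻³ = 219.9 kN (longitudinal, 2 welds).
R_nwt = 0.6 × 480 × 4.242 × 140 × 10⁻³ = 171 kN (transverse, base value).
(i) R_nwl + R_nwt = 390.9 kN; (ii) 0.85 R_nwl + 1.5 R_nwt = 443.5 kN.
R_n = max = 443.5 kN [governs: (ii)]; φR_n = 332.6 kN.

φR_n ≈ 333 kN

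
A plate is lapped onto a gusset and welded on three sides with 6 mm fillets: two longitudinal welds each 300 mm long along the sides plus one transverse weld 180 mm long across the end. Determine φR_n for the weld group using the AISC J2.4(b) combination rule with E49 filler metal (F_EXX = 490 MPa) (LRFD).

φR_n ≈ 730 kN

t_e = 0.707 × 6 = 4.242 mm.
R_nwl = 0.6 × 490 × 4.242 × 600 × 10⁻³ = 748.3 kN (longitudinal, 2 welds).
R_nwt = 0.6 × 490 × 4.242 × 180 × 10⁻³ = 224.5 kN (transverse, base value).
(i) R_nwl + R_nwt = 972.8 kN; (ii) 0.85 R_nwl + 1.5 R_nwt = 972.8 kN.
R_n = max = 972.8 kN [governs: (ii)]; φR_n = 729.6 kN.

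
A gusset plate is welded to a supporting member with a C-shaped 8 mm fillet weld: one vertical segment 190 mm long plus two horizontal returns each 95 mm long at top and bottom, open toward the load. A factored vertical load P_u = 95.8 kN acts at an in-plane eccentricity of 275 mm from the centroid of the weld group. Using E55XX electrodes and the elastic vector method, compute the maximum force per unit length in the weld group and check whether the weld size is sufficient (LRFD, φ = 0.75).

E55XX → F_EXX = 550 MPa.
Total weld length L_w = 380 mm. Treat welds as unit-width lines.
Centroid: x̄ = 2×95×47.5 / 380 = 23.75 mm from the vertical weld.
Polar moment about centroid: J = I_x + I_y = [190³/12 + 2×95×95²] + [190×23.75² + 2(95³/12 + 95×23.75²)] = 2644000 mm³.
Direct shear f_v = P/L_w = 95.8×10³ / 380 = 252.1 N/mm (vertical).
Torsion M = P·e = 95.8×10³ × 275 = 26345000 N·mm.
Critical point at (x, y) = (71.25, 95) from centroid. f_tx = M·y/J = 946.7 N/mm; f_ty = M·x/J = 710.1 N/mm.
Resultant f_max = √[f_tx² + (f_v + f_ty)²] = √[946.7² + (252.1 + 710.1)²] = 1350 N/mm.
Capacity per unit length: φr_n = 0.75 × 0.6 × 550 × (0.707 × 8) = 1400 N/mm.
1350 ≤ 1400 → adequate.

f_max ≈ 1350 N/mm; adequate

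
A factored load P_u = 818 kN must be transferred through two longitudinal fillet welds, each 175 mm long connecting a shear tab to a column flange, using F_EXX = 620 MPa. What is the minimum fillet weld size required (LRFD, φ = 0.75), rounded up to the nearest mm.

w = 12 mm

Total weld length L = 350 mm.
Required throat t_e = P_u / (φ × 0.6 F_EXX × L) = 818 / (0.75 × 0.6 × 620 × 350 × 10⁻³) = 8.377 mm.
Required leg w = t_e / 0.707 = 11.85 mm → use 12 mm.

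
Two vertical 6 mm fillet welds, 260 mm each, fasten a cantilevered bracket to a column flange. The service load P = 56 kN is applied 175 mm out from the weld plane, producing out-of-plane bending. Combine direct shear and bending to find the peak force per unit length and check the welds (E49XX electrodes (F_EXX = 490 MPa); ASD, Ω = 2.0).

f_max ≈ 448 N/mm; adequate

L_w = 2 × 260 = 520 mm; section modulus (unit throat) S = 2 × L²/6 = 22530 mm².
Direct shear f_v = P/L_w = 56×10³/520 = 107.7 N/mm.
Moment M = P × e = 56×10³ × 175 = 9800000 N·mm; bending f_b = M/S = 434.9 N/mm.
f_max = √(f_v² + f_b²) = √(107.7² + 434.9²) = 448 N/mm.
r_n/Ω = (1/2.0) × 0.6 × 490 × (0.707 × 6) = 623.6 N/mm → adequate.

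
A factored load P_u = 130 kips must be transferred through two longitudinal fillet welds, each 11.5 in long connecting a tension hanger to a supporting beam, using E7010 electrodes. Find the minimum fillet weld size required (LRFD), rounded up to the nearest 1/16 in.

w = 5/16 in

E70XX → F_EXX = 70 ksi.
Total weld length L = 23 in.
Required throat t_e = P_u / (φ × 0.6 F_EXX × L) = 130 / (0.75 × 0.6 × 70 × 23) = 0.1794 in.
Required leg w = t_e / 0.707 = 0.2538 in → use 5/16 in.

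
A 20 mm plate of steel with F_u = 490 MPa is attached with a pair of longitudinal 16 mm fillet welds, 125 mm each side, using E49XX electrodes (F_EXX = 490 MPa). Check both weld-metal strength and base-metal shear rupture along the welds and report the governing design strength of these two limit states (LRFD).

t_e = 0.707 × 16 = 11.31 mm; L = 250 mm.
Weld metal: φR_n = 0.75 × 0.6 × 490 × 11.31 × 250 × 10⁻³ = 623.6 kN.
Base metal (shear rupture): φR_n = 0.75 × 0.6 × 490 × 20 × 250 × 10⁻³ = 1102 kN.
Governing: weld metal.

φR_n ≈ 624 kN (weld metal governs)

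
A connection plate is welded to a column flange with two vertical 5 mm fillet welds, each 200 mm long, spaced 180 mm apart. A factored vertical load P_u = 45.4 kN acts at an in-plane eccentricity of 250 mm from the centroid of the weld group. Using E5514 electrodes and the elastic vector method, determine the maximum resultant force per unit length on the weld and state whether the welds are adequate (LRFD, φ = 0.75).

f_max ≈ 418 N/mm; adequate

E55XX → F_EXX = 550 MPa.
Total weld length L_w = 400 mm. Treat welds as unit-width lines.
Polar moment about centroid: J = 2[d³/12 + d(b/2)²] = 2[200³/12 + 200×90²] = 4573000 mm³.
Direct shear f_v = P/L_w = 45.4×10³ / 400 = 113.5 N/mm (vertical).
Torsion M = P·e = 45.4×10³ × 250 = 11350000 N·mm.
Critical point at (x, y) = (90, 100) from centroid. f_tx = M·y/J = 248.2 N/mm; f_ty = M·x/J = 223.4 N/mm.
Resultant f_max = √[f_tx² + (f_v + f_ty)²] = √[248.2² + (113.5 + 223.4)²] = 418.4 N/mm.
Capacity per unit length: φr_n = 0.75 × 0.6 × 550 × (0.707 × 5) = 874.9 N/mm.
418.4 ≤ 874.9 → adequate.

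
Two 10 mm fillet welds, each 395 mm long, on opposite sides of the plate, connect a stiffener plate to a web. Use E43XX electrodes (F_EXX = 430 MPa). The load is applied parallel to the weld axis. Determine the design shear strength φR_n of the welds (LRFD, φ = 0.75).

φR_n ≈ 1080 kN

Effective throat t_e = 0.707 × 10 = 7.07 mm.
Total length L = 790 mm; A_we = 7.07 × 790 = 5585 mm².
F_nw = 0.6 F_EXX = 0.6 × 430 = 258 MPa.
φR_n = 0.75 × 258 × 5585 × 10⁻³ = 1081 kN.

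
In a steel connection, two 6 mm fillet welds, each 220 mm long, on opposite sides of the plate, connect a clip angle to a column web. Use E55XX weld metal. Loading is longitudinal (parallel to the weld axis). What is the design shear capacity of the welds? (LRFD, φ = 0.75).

E55XX → F_EXX = 550 MPa.
Effective throat t_e = 0.707 × 6 = 4.242 mm.
Total length L = 440 mm; A_we = 4.242 × 440 = 1866 mm².
F_nw = 0.6 F_EXX = 0.6 × 550 = 330 MPa.
φR_n = 0.75 × 330 × 1866 × 10⁻³ = 462 kN.

φR_n ≈ 462 kN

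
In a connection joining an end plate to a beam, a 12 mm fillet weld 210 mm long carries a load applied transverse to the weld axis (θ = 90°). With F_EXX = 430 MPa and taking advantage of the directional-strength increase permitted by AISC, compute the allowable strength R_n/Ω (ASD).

t_e = 0.707 × 12 = 8.484 mm; A_we = 8.484 × 210 = 1782 mm².
Directional factor: 1.0 + 0.5 sin^1.5(90°) = 1.5.
F_nw = 0.6 × 430 × 1.5 = 387 MPa.
R_n/Ω = (387 × 1782) / 2.0 × 10⁻³ = 344.7 kN.

R_n/Ω ≈ 345 kN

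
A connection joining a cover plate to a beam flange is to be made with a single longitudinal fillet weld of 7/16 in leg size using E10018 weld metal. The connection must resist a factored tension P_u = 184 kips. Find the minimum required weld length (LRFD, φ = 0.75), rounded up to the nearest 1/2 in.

E100XX → F_EXX = 100 ksi.
Throat t_e = 0.707 × 0.4375 = 0.3093 in.
φr_n = 0.75 × 0.6 × 100 × 0.3093 = 13.92 kips/in.
L_req = P_u / φr_n = 184 / 13.92 = 13.22 in total.
Round up → use L = 13.5 in.

L = 13.5 in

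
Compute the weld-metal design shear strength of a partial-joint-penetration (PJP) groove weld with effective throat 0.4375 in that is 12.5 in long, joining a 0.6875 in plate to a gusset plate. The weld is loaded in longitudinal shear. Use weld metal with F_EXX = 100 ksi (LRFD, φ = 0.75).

Effective throat (given) t_e = 0.4375 in.
A_we = 0.4375 × 12.5 = 5.469 in².
F_nw = 0.6 F_EXX = 60 ksi.
φR_n = 0.75 × 60 × 5.469 = 246.1 kip.

φR_n ≈ 246 kip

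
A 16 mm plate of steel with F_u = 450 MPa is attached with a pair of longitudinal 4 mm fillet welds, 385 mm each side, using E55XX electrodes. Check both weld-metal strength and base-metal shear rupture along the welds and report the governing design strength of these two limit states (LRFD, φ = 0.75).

E55XX → F_EXX = 550 MPa.
t_e = 0.707 × 4 = 2.828 mm; L = 770 mm.
Weld metal: φR_n = 0.75 × 0.6 × 550 × 2.828 × 770 × 10⁻³ = 538.9 kN.
Base metal (shear rupture): φR_n = 0.75 × 0.6 × 450 × 16 × 770 × 10⁻³ = 2495 kN.
Governing: weld metal.

φR_n ≈ 539 kN (weld metal governs)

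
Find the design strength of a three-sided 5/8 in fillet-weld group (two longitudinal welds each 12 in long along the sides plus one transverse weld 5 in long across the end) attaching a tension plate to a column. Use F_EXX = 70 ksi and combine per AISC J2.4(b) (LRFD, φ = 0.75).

φR_n ≈ 404 kip

t_e = 0.707 × 0.625 = 0.4419 in.
R_nwl = 0.6 × 70 × 0.4419 × 24 = 445.4 kip (longitudinal, 2 welds).
R_nwt = 0.6 × 70 × 0.4419 × 5 = 92.79 kip (transverse, base value).
(i) R_nwl + R_nwt = 538.2 kip; (ii) 0.85 R_nwl + 1.5 R_nwt = 517.8 kip.
R_n = max = 538.2 kip [governs: (i)]; φR_n = 403.7 kip.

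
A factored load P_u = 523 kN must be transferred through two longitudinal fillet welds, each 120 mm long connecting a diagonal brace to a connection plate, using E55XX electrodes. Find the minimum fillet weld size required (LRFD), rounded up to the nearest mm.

E55XX → F_EXX = 550 MPa.
Total weld length L = 240 mm.
Required throat t_e = P_u / (φ × 0.6 F_EXX × L) = 523 / (0.75 × 0.6 × 550 × 240 × 10⁻³) = 8.805 mm.
Required leg w = t_e / 0.707 = 12.45 mm → use 13 mm.

w = 13 mm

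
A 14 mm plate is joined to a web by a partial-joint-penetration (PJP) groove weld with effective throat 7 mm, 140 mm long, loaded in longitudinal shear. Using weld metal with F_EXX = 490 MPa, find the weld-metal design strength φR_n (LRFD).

φR_n ≈ 216 kN

Effective throat (given) t_e = 7 mm.
A_we = 7 × 140 = 980 mm².
F_nw = 0.6 F_EXX = 294 MPa.
φR_n = 0.75 × 294 × 980 × 10⁻³ = 216.1 kN.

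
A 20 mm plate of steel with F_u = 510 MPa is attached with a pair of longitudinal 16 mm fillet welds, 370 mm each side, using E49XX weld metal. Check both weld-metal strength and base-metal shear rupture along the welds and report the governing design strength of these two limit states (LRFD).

E49XX → F_EXX = 490 MPa.
t_e = 0.707 × 16 = 11.31 mm; L = 740 mm.
Weld metal: φR_n = 0.75 × 0.6 × 490 × 11.31 × 740 × 10⁻³ = 1846 kN.
Base metal (shear rupture): φR_n = 0.75 × 0.6 × 510 × 20 × 740 × 10⁻³ = 3397 kN.
Governing: weld metal.

φR_n ≈ 1850 kN (weld metal governs)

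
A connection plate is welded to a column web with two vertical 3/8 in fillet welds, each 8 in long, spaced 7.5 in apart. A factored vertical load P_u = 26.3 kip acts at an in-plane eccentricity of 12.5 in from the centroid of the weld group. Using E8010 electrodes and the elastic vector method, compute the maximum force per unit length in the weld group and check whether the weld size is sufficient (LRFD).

f_max ≈ 7.04 kip/in; adequate

E80XX → F_EXX = 80 ksi.
Total weld length L_w = 16 in. Treat welds as unit-width lines.
Polar moment about centroid: J = 2[d³/12 + d(b/2)²] = 2[8³/12 + 8×3.75²] = 310.3 in³.
Direct shear f_v = P/L_w = 26.3 / 16 = 1.644 kip/in (vertical).
Torsion M = P·e = 26.3 × 12.5 = 328.75 kip·in.
Critical point at (x, y) = (3.75, 4) from centroid. f_tx = M·y/J = 4.237 kip/in; f_ty = M·x/J = 3.973 kip/in.
Resultant f_max = √[f_tx² + (f_v + f_ty)²] = √[4.237² + (1.644 + 3.973)²] = 7.035 kip/in.
Capacity per unit length: φr_n = 0.75 × 0.6 × 80 × (0.707 × 0.375) = 9.544 kip/in.
7.035 ≤ 9.544 → adequate.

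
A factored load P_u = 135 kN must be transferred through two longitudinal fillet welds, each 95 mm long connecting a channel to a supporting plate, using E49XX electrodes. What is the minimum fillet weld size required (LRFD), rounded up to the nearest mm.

w = 5 mm

E49XX → F_EXX = 490 MPa.
Total weld length L = 190 mm.
Required throat t_e = P_u / (φ × 0.6 F_EXX × L) = 135 / (0.75 × 0.6 × 490 × 190 × 10⁻³) = 3.222 mm.
Required leg w = t_e / 0.707 = 4.558 mm → use 5 mm.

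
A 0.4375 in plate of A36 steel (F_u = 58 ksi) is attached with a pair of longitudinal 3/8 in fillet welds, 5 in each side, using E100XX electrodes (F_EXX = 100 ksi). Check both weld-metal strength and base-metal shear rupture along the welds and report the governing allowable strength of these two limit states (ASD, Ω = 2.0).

R_n/Ω ≈ 76.1 kip (base-metal shear rupture governs)

t_e = 0.707 × 0.375 = 0.2651 in; L = 10 in.
Weld metal: R_n/Ω = (1/2.0) × 0.6 × 100 × 0.2651 × 10 = 79.54 kip.
Base metal (shear rupture): R_n/Ω = (1/2.0) × 0.6 × 58 × 0.4375 × 10 = 76.12 kip.
Governing: base-metal shear rupture.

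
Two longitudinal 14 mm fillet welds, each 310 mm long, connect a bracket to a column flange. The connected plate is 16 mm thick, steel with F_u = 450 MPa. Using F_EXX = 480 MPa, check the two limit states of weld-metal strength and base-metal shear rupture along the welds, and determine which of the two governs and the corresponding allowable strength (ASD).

t_e = 0.707 × 14 = 9.898 mm; L = 620 mm.
Weld metal: R_n/Ω = (1/2.0) × 0.6 × 480 × 9.898 × 620 × 10⁻³ = 883.7 kN.
Base metal (shear rupture): R_n/Ω = (1/2.0) × 0.6 × 450 × 16 × 620 × 10⁻³ = 1339 kN.
Governing: weld metal.

R_n/Ω ≈ 884 kN (weld metal governs)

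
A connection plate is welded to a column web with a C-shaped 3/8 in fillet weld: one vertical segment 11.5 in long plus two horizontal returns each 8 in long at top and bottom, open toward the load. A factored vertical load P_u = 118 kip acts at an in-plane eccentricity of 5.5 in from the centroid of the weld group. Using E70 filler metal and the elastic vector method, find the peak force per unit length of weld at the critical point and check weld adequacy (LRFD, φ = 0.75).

f_max ≈ 9.69 kip/in; NOT adequate

E70XX → F_EXX = 70 ksi.
Total weld length L_w = 27.5 in. Treat welds as unit-width lines.
Centroid: x̄ = 2×8×4 / 27.5 = 2.327 in from the vertical weld.
Polar moment about centroid: J = I_x + I_y = [11.5³/12 + 2×8×5.75²] + [11.5×2.327² + 2(8³/12 + 8×1.673²)] = 848.1 in³.
Direct shear f_v = P/L_w = 118 / 27.5 = 4.291 kip/in (vertical).
Torsion M = P·e = 118 × 5.5 = 649 kip·in.
Critical point at (x, y) = (5.673, 5.75) from centroid. f_tx = M·y/J = 4.4 kip/in; f_ty = M·x/J = 4.341 kip/in.
Resultant f_max = √[f_tx² + (f_v + f_ty)²] = √[4.4² + (4.291 + 4.341)²] = 9.689 kip/in.
Capacity per unit length: φr_n = 0.75 × 0.6 × 70 × (0.707 × 0.375) = 8.351 kip/in.
9.689 > 8.351 → NOT adequate.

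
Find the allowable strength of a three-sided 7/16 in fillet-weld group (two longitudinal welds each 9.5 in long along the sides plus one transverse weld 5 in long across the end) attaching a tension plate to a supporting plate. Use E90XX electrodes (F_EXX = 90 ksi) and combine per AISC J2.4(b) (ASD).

t_e = 0.707 × 0.4375 = 0.3093 in.
R_nwl = 0.6 × 90 × 0.3093 × 19 = 317.4 kips (longitudinal, 2 welds).
R_nwt = 0.6 × 90 × 0.3093 × 5 = 83.51 kips (transverse, base value).
(i) R_nwl + R_nwt = 400.9 kips; (ii) 0.85 R_nwl + 1.5 R_nwt = 395 kips.
R_n = max = 400.9 kips [governs: (i)]; R_n/Ω = 200.4 kips.

R_n/Ω ≈ 200 kips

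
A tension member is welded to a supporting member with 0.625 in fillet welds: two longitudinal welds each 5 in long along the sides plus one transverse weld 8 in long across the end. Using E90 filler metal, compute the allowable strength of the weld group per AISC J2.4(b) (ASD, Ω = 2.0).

E90XX → F_EXX = 90 ksi.
t_e = 0.707 × 0.625 = 0.4419 in.
R_nwl = 0.6 × 90 × 0.4419 × 10 = 238.6 kip (longitudinal, 2 welds).
R_nwt = 0.6 × 90 × 0.4419 × 8 = 190.9 kip (transverse, base value).
(i) R_nwl + R_nwt = 429.5 kip; (ii) 0.85 R_nwl + 1.5 R_nwt = 489.2 kip.
R_n = max = 489.2 kip [governs: (ii)]; R_n/Ω = 244.6 kip.

R_n/Ω ≈ 245 kip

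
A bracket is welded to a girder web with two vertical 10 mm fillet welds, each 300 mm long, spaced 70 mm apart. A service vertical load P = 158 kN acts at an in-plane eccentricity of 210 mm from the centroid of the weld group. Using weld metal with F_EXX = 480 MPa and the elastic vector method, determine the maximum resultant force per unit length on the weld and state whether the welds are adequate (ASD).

Total weld length L_w = 600 mm. Treat welds as unit-width lines.
Polar moment about centroid: J = 2[d³/12 + d(b/2)²] = 2[300³/12 + 300×35²] = 5235000 mm³.
Direct shear f_v = P/L_w = 158×10³ / 600 = 263.3 N/mm (vertical).
Torsion M = P·e = 158×10³ × 210 = 33180000 N·mm.
Critical point at (x, y) = (35, 150) from centroid. f_tx = M·y/J = 950.7 N/mm; f_ty = M·x/J = 221.8 N/mm.
Resultant f_max = √[f_tx² + (f_v + f_ty)²] = √[950.7² + (263.3 + 221.8)²] = 1067 N/mm.
Capacity per unit length: r_n/Ω = (1/2.0) × 0.6 × 480 × (0.707 × 10) = 1018 N/mm.
1067 > 1018 → NOT adequate.

f_max ≈ 1070 N/mm; NOT adequate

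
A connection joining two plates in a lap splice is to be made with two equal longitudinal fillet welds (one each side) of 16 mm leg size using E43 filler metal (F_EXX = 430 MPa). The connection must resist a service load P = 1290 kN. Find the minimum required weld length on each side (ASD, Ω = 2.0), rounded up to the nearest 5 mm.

L = 445 mm on each side

Throat t_e = 0.707 × 16 = 11.31 mm.
r_n/Ω = (0.6 × 430 × 11.31) / 2.0 = 1459 N/mm = 1.459 kN/mm.
L_req = P / (r_n/Ω) = 1290 / 1.459 = 884 mm total.
Per side: 884 / 2 = 442 mm.
Round up → use L = 445 mm on each side.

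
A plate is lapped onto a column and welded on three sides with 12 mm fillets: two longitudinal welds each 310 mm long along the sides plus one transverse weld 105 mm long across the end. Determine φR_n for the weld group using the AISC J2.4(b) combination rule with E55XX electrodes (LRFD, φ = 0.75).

E55XX → F_EXX = 550 MPa.
t_e = 0.707 × 12 = 8.484 mm.
R_nwl = 0.6 × 550 × 8.484 × 620 × 10⁻³ = 1736 kN (longitudinal, 2 welds).
R_nwt = 0.6 × 550 × 8.484 × 105 × 10⁻³ = 294 kN (transverse, base value).
(i) R_nwl + R_nwt = 2030 kN; (ii) 0.85 R_nwl + 1.5 R_nwt = 1916 kN.
R_n = max = 2030 kN [governs: (i)]; φR_n = 1522 kN.

φR_n ≈ 1520 kN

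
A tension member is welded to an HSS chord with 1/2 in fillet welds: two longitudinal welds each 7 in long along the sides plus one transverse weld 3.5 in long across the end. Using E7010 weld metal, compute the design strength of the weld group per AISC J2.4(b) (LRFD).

φR_n ≈ 195 kips

E70XX → F_EXX = 70 ksi.
t_e = 0.707 × 0.5 = 0.3535 in.
R_nwl = 0.6 × 70 × 0.3535 × 14 = 207.9 kips (longitudinal, 2 welds).
R_nwt = 0.6 × 70 × 0.3535 × 3.5 = 51.96 kips (transverse, base value).
(i) R_nwl + R_nwt = 259.8 kips; (ii) 0.85 R_nwl + 1.5 R_nwt = 254.6 kips.
R_n = max = 259.8 kips [governs: (i)]; φR_n = 194.9 kips.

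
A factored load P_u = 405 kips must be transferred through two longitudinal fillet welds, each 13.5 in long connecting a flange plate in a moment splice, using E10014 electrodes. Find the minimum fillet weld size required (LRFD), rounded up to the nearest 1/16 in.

E100XX → F_EXX = 100 ksi.
Total weld length L = 27 in.
Required throat t_e = P_u / (φ × 0.6 F_EXX × L) = 405 / (0.75 × 0.6 × 100 × 27) = 0.3333 in.
Required leg w = t_e / 0.707 = 0.4715 in → use 1/2 in.

w = 1/2 in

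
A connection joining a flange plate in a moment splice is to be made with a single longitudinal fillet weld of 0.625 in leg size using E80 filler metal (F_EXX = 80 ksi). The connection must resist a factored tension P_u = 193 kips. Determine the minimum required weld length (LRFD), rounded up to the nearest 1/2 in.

L = 12.5 in

Throat t_e = 0.707 × 0.625 = 0.4419 in.
φr_n = 0.75 × 0.6 × 80 × 0.4419 = 15.91 kips/in.
L_req = P_u / φr_n = 193 / 15.91 = 12.13 in total.
Round up → use L = 12.5 in.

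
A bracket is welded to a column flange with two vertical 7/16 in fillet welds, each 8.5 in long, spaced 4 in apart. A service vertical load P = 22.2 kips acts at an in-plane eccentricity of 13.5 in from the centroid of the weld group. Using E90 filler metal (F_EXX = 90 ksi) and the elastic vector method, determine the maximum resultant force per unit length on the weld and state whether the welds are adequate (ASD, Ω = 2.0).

f_max ≈ 8.9 kip/in; NOT adequate

Total weld length L_w = 17 in. Treat welds as unit-width lines.
Polar moment about centroid: J = 2[d³/12 + d(b/2)²] = 2[8.5³/12 + 8.5×2²] = 170.4 in³.
Direct shear f_v = P/L_w = 22.2 / 17 = 1.306 kip/in (vertical).
Torsion M = P·e = 22.2 × 13.5 = 299.7 kip·in.
Critical point at (x, y) = (2, 4.25) from centroid. f_tx = M·y/J = 7.477 kip/in; f_ty = M·x/J = 3.519 kip/in.
Resultant f_max = √[f_tx² + (f_v + f_ty)²] = √[7.477² + (1.306 + 3.519)²] = 8.898 kip/in.
Capacity per unit length: r_n/Ω = (1/2.0) × 0.6 × 90 × (0.707 × 0.4375) = 8.351 kip/in.
8.898 > 8.351 → NOT adequate.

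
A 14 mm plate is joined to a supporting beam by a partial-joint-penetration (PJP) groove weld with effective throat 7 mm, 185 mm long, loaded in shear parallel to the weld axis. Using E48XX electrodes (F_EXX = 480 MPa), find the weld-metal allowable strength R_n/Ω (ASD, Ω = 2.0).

R_n/Ω ≈ 186 kN

Effective throat (given) t_e = 7 mm.
A_we = 7 × 185 = 1295 mm².
F_nw = 0.6 F_EXX = 288 MPa.
R_n/Ω = (288 × 1295) / 2.0 × 10⁻³ = 186.5 kN.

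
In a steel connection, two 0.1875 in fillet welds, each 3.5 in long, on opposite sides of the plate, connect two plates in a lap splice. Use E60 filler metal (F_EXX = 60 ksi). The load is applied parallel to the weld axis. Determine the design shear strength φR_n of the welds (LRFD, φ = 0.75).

φR_n ≈ 25.1 kip

Effective throat t_e = 0.707 × 0.1875 = 0.1326 in.
Total length L = 7 in; A_we = 0.1326 × 7 = 0.9279 in².
F_nw = 0.6 F_EXX = 0.6 × 60 = 36 ksi.
φR_n = 0.75 × 36 × 0.9279 = 25.05 kip.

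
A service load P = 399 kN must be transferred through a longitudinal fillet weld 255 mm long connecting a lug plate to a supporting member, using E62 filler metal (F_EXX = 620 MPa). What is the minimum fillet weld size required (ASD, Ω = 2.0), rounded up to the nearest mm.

w = 12 mm

Total weld length L = 255 mm.
Required throat t_e = P × Ω / (0.6 F_EXX × L) = 399 × 2.0 / (0.6 × 620 × 255 × 10⁻³) = 8.412 mm.
Required leg w = t_e / 0.707 = 11.9 mm → use 12 mm.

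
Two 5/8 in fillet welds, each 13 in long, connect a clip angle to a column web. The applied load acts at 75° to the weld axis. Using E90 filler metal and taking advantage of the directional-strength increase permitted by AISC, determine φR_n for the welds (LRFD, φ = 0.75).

φR_n ≈ 686 kip

E90XX → F_EXX = 90 ksi.
t_e = 0.707 × 0.625 = 0.4419 in; A_we = 0.4419 × 26 = 11.49 in².
Directional factor: 1.0 + 0.5 sin^1.5(75°) = 1.475.
F_nw = 0.6 × 90 × 1.475 = 79.63 ksi.
φR_n = 0.75 × 79.63 × 11.49 = 686.2 kip.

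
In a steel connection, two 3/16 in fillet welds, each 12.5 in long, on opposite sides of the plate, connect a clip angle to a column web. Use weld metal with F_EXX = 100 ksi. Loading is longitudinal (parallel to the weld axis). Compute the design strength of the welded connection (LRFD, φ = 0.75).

Effective throat t_e = 0.707 × 0.1875 = 0.1326 in.
Total length L = 25 in; A_we = 0.1326 × 25 = 3.314 in².
F_nw = 0.6 F_EXX = 0.6 × 100 = 60 ksi.
φR_n = 0.75 × 60 × 3.314 = 149.1 kip.

φR_n ≈ 149 kip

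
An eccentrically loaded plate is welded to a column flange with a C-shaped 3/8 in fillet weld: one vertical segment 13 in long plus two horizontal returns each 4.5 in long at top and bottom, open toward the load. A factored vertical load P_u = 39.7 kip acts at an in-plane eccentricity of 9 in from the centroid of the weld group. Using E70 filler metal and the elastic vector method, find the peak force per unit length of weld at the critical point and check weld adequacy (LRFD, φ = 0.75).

E70XX → F_EXX = 70 ksi.
Total weld length L_w = 22 in. Treat welds as unit-width lines.
Centroid: x̄ = 2×4.5×2.25 / 22 = 0.9205 in from the vertical weld.
Polar moment about centroid: J = I_x + I_y = [13³/12 + 2×4.5×6.5²] + [13×0.9205² + 2(4.5³/12 + 4.5×1.33²)] = 605.4 in³.
Direct shear f_v = P/L_w = 39.7 / 22 = 1.805 kip/in (vertical).
Torsion M = P·e = 39.7 × 9 = 357.3 kip·in.
Critical point at (x, y) = (3.58, 6.5) from centroid. f_tx = M·y/J = 3.836 kip/in; f_ty = M·x/J = 2.112 kip/in.
Resultant f_max = √[f_tx² + (f_v + f_ty)²] = √[3.836² + (1.805 + 2.112)²] = 5.482 kip/in.
Capacity per unit length: φr_n = 0.75 × 0.6 × 70 × (0.707 × 0.375) = 8.351 kip/in.
5.482 ≤ 8.351 → adequate.

f_max ≈ 5.48 kip/in; adequate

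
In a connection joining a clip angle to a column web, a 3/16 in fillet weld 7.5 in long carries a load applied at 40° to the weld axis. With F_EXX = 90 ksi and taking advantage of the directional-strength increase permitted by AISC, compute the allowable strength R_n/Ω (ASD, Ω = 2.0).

R_n/Ω ≈ 33.8 kips

t_e = 0.707 × 0.1875 = 0.1326 in; A_we = 0.1326 × 7.5 = 0.9942 in².
Directional factor: 1.0 + 0.5 sin^1.5(40°) = 1.258.
F_nw = 0.6 × 90 × 1.258 = 67.91 ksi.
R_n/Ω = (67.91 × 0.9942) / 2.0 = 33.76 kips.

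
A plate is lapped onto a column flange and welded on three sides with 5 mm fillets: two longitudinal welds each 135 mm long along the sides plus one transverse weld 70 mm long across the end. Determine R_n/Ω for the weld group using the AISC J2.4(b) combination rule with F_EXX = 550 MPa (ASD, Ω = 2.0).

R_n/Ω ≈ 198 kN

t_e = 0.707 × 5 = 3.535 mm.
R_nwl = 0.6 × 550 × 3.535 × 270 × 10⁻³ = 315 kN (longitudinal, 2 welds).
R_nwt = 0.6 × 550 × 3.535 × 70 × 10⁻³ = 81.66 kN (transverse, base value).
(i) R_nwl + R_nwt = 396.6 kN; (ii) 0.85 R_nwl + 1.5 R_nwt = 390.2 kN.
R_n = max = 396.6 kN [governs: (i)]; R_n/Ω = 198.3 kN.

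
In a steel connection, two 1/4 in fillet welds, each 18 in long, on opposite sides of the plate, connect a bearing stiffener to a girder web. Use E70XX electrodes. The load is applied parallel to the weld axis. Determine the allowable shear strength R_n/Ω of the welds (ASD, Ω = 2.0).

R_n/Ω ≈ 134 kip

E70XX → F_EXX = 70 ksi.
Effective throat t_e = 0.707 × 0.25 = 0.1767 in.
Total length L = 36 in; A_we = 0.1767 × 36 = 6.363 in².
F_nw = 0.6 F_EXX = 0.6 × 70 = 42 ksi.
R_n = 42 × 6.363 = 267.2 kip; R_n/Ω = 267.2/2.0 = 133.6 kip.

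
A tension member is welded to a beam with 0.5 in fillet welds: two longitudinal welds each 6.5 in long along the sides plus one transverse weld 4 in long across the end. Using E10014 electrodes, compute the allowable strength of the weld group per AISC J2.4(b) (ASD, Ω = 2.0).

R_n/Ω ≈ 181 kip

E100XX → F_EXX = 100 ksi.
t_e = 0.707 × 0.5 = 0.3535 in.
R_nwl = 0.6 × 100 × 0.3535 × 13 = 275.7 kip (longitudinal, 2 welds).
R_nwt = 0.6 × 100 × 0.3535 × 4 = 84.84 kip (transverse, base value).
(i) R_nwl + R_nwt = 360.6 kip; (ii) 0.85 R_nwl + 1.5 R_nwt = 361.6 kip.
R_n = max = 361.6 kip [governs: (ii)]; R_n/Ω = 180.8 kip.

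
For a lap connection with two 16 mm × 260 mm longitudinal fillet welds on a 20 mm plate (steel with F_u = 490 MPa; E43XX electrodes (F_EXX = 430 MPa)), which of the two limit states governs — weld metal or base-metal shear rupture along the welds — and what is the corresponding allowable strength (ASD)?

R_n/Ω ≈ 759 kN (weld metal governs)

t_e = 0.707 × 16 = 11.31 mm; L = 520 mm.
Weld metal: R_n/Ω = (1/2.0) × 0.6 × 430 × 11.31 × 520 × 10⁻³ = 758.8 kN.
Base metal (shear rupture): R_n/Ω = (1/2.0) × 0.6 × 490 × 20 × 520 × 10⁻³ = 1529 kN.
Governing: weld metal.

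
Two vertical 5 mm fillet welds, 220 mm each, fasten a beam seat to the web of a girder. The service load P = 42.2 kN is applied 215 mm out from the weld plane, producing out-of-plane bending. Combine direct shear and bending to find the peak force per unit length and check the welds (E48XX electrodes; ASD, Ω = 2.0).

f_max ≈ 570 N/mm; NOT adequate

E48XX → F_EXX = 480 MPa.
L_w = 2 × 220 = 440 mm; section modulus (unit throat) S = 2 × L²/6 = 16130 mm².
Direct shear f_v = P/L_w = 42.2×10³/440 = 95.91 N/mm.
Moment M = P × e = 42.2×10³ × 215 = 9073000 N·mm; bending f_b = M/S = 562.4 N/mm.
f_max = √(f_v² + f_b²) = √(95.91² + 562.4²) = 570.5 N/mm.
r_n/Ω = (1/2.0) × 0.6 × 480 × (0.707 × 5) = 509 N/mm → NOT adequate.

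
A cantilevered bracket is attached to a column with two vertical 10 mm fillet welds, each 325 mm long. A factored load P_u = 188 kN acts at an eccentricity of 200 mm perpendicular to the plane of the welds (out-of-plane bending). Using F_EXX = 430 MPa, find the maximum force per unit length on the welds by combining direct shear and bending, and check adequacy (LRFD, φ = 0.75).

L_w = 2 × 325 = 650 mm; section modulus (unit throat) S = 2 × L²/6 = 35210 mm².
Direct shear f_v = P/L_w = 188×10³/650 = 289.2 N/mm.
Moment M = P × e = 188×10³ × 200 = 37600000 N·mm; bending f_b = M/S = 1068 N/mm.
f_max = √(f_v² + f_b²) = √(289.2² + 1068²) = 1106 N/mm.
φr_n = 0.75 × 0.6 × 430 × (0.707 × 10) = 1368 N/mm → adequate.

f_max ≈ 1110 N/mm; adequate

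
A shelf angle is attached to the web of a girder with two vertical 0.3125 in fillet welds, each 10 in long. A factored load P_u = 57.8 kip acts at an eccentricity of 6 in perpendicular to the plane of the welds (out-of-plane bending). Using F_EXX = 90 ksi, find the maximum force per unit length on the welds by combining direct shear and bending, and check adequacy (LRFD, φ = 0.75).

f_max ≈ 10.8 kip/in; NOT adequate

L_w = 2 × 10 = 20 in; section modulus (unit throat) S = 2 × L²/6 = 33.33 in².
Direct shear f_v = P/L_w = 57.8/20 = 2.89 kip/in.
Moment M = P × e = 57.8 × 6 = 346.8 kip·in; bending f_b = M/S = 10.4 kip/in.
f_max = √(f_v² + f_b²) = √(2.89² + 10.4²) = 10.8 kip/in.
φr_n = 0.75 × 0.6 × 90 × (0.707 × 0.3125) = 8.948 kip/in → NOT adequate.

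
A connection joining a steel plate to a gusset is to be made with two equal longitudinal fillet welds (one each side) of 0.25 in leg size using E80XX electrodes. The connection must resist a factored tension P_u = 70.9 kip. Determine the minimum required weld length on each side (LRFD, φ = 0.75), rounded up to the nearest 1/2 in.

L = 6 in on each side

E80XX → F_EXX = 80 ksi.
Throat t_e = 0.707 × 0.25 = 0.1767 in.
φr_n = 0.75 × 0.6 × 80 × 0.1767 = 6.363 kip/in.
L_req = P_u / φr_n = 70.9 / 6.363 = 11.14 in total.
Per side: 11.14 / 2 = 5.571 in.
Round up → use L = 6 in on each side.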